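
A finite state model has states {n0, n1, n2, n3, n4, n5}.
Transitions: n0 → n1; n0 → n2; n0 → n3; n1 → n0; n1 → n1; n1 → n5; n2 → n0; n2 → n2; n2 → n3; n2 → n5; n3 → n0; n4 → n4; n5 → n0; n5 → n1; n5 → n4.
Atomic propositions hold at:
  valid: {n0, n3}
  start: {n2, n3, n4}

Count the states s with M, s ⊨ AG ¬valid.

1

Sat(¬valid) = {n1, n2, n4, n5}
AG ¬valid: greatest fixpoint, start Z0 = {n1, n2, n4, n5}, keep only states in Sat with every successor in Z. Z1 = {n4}; fixed.
Sat(AG ¬valid) = {n4}
|Sat(AG ¬valid)| = |{n4}| = 1.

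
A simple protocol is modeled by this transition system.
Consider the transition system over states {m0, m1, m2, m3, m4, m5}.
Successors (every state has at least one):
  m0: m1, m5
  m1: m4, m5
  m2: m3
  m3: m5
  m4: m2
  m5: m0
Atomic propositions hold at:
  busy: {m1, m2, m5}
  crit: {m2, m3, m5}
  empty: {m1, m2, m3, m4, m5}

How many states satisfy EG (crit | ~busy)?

5

Sat(~busy) = {m0, m3, m4}
Sat(crit | ~busy) = {m0, m2, m3, m4, m5}
EG (crit | ~busy): greatest fixpoint, start Z0 = {m0, m2, m3, m4, m5}, keep only states in Sat with some successor in Z. Already a fixed point.
Sat(EG (crit | ~busy)) = {m0, m2, m3, m4, m5}
|Sat(EG (crit | ~busy))| = |{m0, m2, m3, m4, m5}| = 5.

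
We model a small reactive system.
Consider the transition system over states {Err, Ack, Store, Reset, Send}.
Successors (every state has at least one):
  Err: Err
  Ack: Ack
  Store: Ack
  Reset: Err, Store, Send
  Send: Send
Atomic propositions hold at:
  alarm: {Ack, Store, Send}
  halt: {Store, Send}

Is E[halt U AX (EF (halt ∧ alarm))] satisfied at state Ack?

Sat(halt ∧ alarm) = {Store, Send}
EF (halt ∧ alarm): least fixpoint, start Z0 = {Store, Send}, add states with some successor in Z. Z1 = {Store, Reset, Send}; fixed.
Sat(EF (halt ∧ alarm)) = {Store, Reset, Send}
Sat(AX (EF (halt ∧ alarm))) = {s : every successor in {Store, Reset, Send}} = {Send}
E[halt U AX (EF (halt ∧ alarm))]: least fixpoint, start Z0 = Sat(AX (EF (halt ∧ alarm))) = {Send}, add states in Sat(halt) with some successor in Z. Already a fixed point.
Sat(E[halt U AX (EF (halt ∧ alarm))]) = {Send}
Ack ∉ Sat(E[halt U AX (EF (halt ∧ alarm))]) = {Send}, so the formula does not hold at Ack.

No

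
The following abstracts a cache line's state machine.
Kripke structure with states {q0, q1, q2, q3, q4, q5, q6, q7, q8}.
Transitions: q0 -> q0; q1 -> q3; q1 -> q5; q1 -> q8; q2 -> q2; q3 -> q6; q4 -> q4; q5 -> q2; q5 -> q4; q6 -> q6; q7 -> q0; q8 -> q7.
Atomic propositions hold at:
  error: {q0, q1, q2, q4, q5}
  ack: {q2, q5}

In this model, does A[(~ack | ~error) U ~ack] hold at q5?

No

Sat(~ack) = {q0, q1, q3, q4, q6, q7, q8}
Sat(~error) = {q3, q6, q7, q8}
Sat(~ack | ~error) = {q0, q1, q3, q4, q6, q7, q8}
A[(~ack | ~error) U ~ack]: least fixpoint, start Z0 = Sat(~ack) = {q0, q1, q3, q4, q6, q7, q8}, add states in Sat(~ack | ~error) with every successor in Z. Already a fixed point.
Sat(A[(~ack | ~error) U ~ack]) = {q0, q1, q3, q4, q6, q7, q8}
q5 ∉ Sat(A[(~ack | ~error) U ~ack]) = {q0, q1, q3, q4, q6, q7, q8}, so the formula does not hold at q5.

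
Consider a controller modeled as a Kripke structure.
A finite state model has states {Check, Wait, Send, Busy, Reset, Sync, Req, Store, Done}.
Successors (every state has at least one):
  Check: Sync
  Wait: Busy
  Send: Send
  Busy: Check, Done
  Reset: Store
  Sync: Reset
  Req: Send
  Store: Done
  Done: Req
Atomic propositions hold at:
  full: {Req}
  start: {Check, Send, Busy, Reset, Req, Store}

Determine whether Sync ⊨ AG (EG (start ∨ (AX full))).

No

Sat(AX full) = {s : every successor in {Req}} = {Done}
Sat(start ∨ (AX full)) = {Check, Send, Busy, Reset, Req, Store, Done}
EG (start ∨ (AX full)): greatest fixpoint, start Z0 = {Check, Send, Busy, Reset, Req, Store, Done}, keep only states in Sat with some successor in Z. Z1 = {Send, Busy, Reset, Req, Store, Done}; fixed.
Sat(EG (start ∨ (AX full))) = {Send, Busy, Reset, Req, Store, Done}
AG (EG (start ∨ (AX full))): greatest fixpoint, start Z0 = {Send, Busy, Reset, Req, Store, Done}, keep only states in Sat with every successor in Z. Z1 = {Send, Reset, Req, Store, Done}; fixed.
Sat(AG (EG (start ∨ (AX full)))) = {Send, Reset, Req, Store, Done}
Sync ∉ Sat(AG (EG (start ∨ (AX full)))) = {Send, Reset, Req, Store, Done}, so the formula does not hold at Sync.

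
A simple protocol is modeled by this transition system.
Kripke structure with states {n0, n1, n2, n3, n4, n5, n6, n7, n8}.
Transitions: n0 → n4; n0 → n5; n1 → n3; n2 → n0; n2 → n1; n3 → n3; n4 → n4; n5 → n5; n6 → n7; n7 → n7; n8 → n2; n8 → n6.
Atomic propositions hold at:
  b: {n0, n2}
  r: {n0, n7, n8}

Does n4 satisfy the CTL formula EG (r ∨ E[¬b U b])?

No

Sat(¬b) = {n1, n3, n4, n5, n6, n7, n8}
E[¬b U b]: least fixpoint, start Z0 = Sat(b) = {n0, n2}, add states in Sat(¬b) with some successor in Z. Z1 = {n0, n2, n8}; fixed.
Sat(E[¬b U b]) = {n0, n2, n8}
Sat(r ∨ E[¬b U b]) = {n0, n2, n7, n8}
EG (r ∨ E[¬b U b]): greatest fixpoint, start Z0 = {n0, n2, n7, n8}, keep only states in Sat with some successor in Z. Z1 = {n2, n7, n8}; Z2 = {n7, n8}; Z3 = {n7}; fixed.
Sat(EG (r ∨ E[¬b U b])) = {n7}
n4 ∉ Sat(EG (r ∨ E[¬b U b])) = {n7}, so the formula does not hold at n4.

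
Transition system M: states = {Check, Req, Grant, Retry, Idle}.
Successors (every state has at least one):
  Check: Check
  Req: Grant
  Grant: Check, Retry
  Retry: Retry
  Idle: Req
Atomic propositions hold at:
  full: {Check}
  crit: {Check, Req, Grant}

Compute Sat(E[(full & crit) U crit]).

{Check, Req, Grant}

Sat(full & crit) = {Check}
E[(full & crit) U crit]: least fixpoint, start Z0 = Sat(crit) = {Check, Req, Grant}, add states in Sat(full & crit) with some successor in Z. Already a fixed point.
Sat(E[(full & crit) U crit]) = {Check, Req, Grant}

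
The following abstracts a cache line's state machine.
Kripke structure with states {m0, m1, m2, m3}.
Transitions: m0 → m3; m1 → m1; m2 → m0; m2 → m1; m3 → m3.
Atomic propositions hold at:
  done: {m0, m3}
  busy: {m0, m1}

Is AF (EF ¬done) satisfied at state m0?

Sat(¬done) = {m1, m2}
EF ¬done: least fixpoint, start Z0 = {m1, m2}, add states with some successor in Z. Already a fixed point.
Sat(EF ¬done) = {m1, m2}
AF (EF ¬done): least fixpoint, start Z0 = {m1, m2}, add states with every successor in Z. Already a fixed point.
Sat(AF (EF ¬done)) = {m1, m2}
m0 ∉ Sat(AF (EF ¬done)) = {m1, m2}, so the formula does not hold at m0.

No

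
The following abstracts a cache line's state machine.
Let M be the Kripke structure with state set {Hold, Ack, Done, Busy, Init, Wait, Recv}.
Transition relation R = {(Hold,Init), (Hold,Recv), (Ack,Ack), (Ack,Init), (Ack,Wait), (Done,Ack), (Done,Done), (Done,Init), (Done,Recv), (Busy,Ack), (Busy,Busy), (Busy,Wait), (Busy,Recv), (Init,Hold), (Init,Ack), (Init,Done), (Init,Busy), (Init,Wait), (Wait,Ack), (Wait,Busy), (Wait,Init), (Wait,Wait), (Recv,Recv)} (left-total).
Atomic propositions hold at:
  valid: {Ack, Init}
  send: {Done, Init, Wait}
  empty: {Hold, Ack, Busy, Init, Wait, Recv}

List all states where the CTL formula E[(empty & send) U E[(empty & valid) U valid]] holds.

{Ack, Init, Wait}

Sat(empty & send) = {Init, Wait}
Sat(empty & valid) = {Ack, Init}
E[(empty & valid) U valid]: least fixpoint, start Z0 = Sat(valid) = {Ack, Init}, add states in Sat(empty & valid) with some successor in Z. Already a fixed point.
Sat(E[(empty & valid) U valid]) = {Ack, Init}
E[(empty & send) U E[(empty & valid) U valid]]: least fixpoint, start Z0 = Sat(E[(empty & valid) U valid]) = {Ack, Init}, add states in Sat(empty & send) with some successor in Z. Z1 = {Ack, Init, Wait}; fixed.
Sat(E[(empty & send) U E[(empty & valid) U valid]]) = {Ack, Init, Wait}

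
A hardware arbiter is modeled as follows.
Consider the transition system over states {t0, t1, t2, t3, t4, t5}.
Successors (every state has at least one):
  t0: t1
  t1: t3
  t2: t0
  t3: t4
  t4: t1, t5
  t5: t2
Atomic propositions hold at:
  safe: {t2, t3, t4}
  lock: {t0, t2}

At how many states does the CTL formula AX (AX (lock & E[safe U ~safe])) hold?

Sat(~safe) = {t0, t1, t5}
E[safe U ~safe]: least fixpoint, start Z0 = Sat(~safe) = {t0, t1, t5}, add states in Sat(safe) with some successor in Z. Z1 = {t0, t1, t2, t4, t5}; Z2 = {t0, t1, t2, t3, t4, t5}; fixed.
Sat(E[safe U ~safe]) = {t0, t1, t2, t3, t4, t5}
Sat(lock & E[safe U ~safe]) = {t0, t2}
Sat(AX (lock & E[safe U ~safe])) = {s : every successor in {t0, t2}} = {t2, t5}
Sat(AX (AX (lock & E[safe U ~safe]))) = {s : every successor in {t2, t5}} = {t5}
|Sat(AX (AX (lock & E[safe U ~safe])))| = |{t5}| = 1.

1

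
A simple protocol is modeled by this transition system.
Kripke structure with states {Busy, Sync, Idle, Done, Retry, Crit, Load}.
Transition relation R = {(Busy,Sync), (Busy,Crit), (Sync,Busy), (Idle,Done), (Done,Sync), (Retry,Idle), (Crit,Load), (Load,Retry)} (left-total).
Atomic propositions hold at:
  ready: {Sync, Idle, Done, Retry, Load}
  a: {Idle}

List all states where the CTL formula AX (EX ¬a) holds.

{Busy, Sync, Idle, Done, Retry, Crit}

Sat(¬a) = {Busy, Sync, Done, Retry, Crit, Load}
Sat(EX ¬a) = {s : some successor in {Busy, Sync, Done, Retry, Crit, Load}} = {Busy, Sync, Idle, Done, Crit, Load}
Sat(AX (EX ¬a)) = {s : every successor in {Busy, Sync, Idle, Done, Crit, Load}} = {Busy, Sync, Idle, Done, Retry, Crit}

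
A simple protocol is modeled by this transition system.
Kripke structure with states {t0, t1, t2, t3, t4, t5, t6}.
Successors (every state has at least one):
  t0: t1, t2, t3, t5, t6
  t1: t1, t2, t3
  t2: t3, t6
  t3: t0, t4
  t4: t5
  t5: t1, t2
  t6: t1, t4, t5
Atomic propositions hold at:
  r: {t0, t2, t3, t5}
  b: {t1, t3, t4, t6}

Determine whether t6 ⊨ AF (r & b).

Sat(r & b) = {t3}
AF (r & b): least fixpoint, start Z0 = {t3}, add states with every successor in Z. Already a fixed point.
Sat(AF (r & b)) = {t3}
t6 ∉ Sat(AF (r & b)) = {t3}, so the formula does not hold at t6.

No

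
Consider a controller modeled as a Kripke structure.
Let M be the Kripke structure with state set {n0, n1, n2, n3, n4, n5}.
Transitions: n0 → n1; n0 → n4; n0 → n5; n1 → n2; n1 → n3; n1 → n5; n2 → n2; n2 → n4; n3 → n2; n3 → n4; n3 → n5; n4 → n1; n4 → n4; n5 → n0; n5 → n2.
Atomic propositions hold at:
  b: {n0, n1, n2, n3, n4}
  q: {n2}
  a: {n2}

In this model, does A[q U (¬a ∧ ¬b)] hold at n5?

Yes

Sat(¬a) = {n0, n1, n3, n4, n5}
Sat(¬b) = {n5}
Sat(¬a ∧ ¬b) = {n5}
A[q U (¬a ∧ ¬b)]: least fixpoint, start Z0 = Sat((¬a ∧ ¬b)) = {n5}, add states in Sat(q) with every successor in Z. Already a fixed point.
Sat(A[q U (¬a ∧ ¬b)]) = {n5}
n5 ∈ Sat(A[q U (¬a ∧ ¬b)]) = {n5}, so the formula holds at n5.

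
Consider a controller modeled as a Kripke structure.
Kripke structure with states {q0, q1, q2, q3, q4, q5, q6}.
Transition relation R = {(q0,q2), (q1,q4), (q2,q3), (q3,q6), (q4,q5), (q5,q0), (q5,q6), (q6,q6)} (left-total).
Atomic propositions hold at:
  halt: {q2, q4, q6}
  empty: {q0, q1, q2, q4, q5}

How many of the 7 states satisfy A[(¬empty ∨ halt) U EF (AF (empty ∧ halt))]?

5

Sat(¬empty) = {q3, q6}
Sat(¬empty ∨ halt) = {q2, q3, q4, q6}
Sat(empty ∧ halt) = {q2, q4}
AF (empty ∧ halt): least fixpoint, start Z0 = {q2, q4}, add states with every successor in Z. Z1 = {q0, q1, q2, q4}; fixed.
Sat(AF (empty ∧ halt)) = {q0, q1, q2, q4}
EF (AF (empty ∧ halt)): least fixpoint, start Z0 = {q0, q1, q2, q4}, add states with some successor in Z. Z1 = {q0, q1, q2, q4, q5}; fixed.
Sat(EF (AF (empty ∧ halt))) = {q0, q1, q2, q4, q5}
A[(¬empty ∨ halt) U EF (AF (empty ∧ halt))]: least fixpoint, start Z0 = Sat(EF (AF (empty ∧ halt))) = {q0, q1, q2, q4, q5}, add states in Sat(¬empty ∨ halt) with every successor in Z. Already a fixed point.
Sat(A[(¬empty ∨ halt) U EF (AF (empty ∧ halt))]) = {q0, q1, q2, q4, q5}
|Sat(A[(¬empty ∨ halt) U EF (AF (empty ∧ halt))])| = |{q0, q1, q2, q4, q5}| = 5.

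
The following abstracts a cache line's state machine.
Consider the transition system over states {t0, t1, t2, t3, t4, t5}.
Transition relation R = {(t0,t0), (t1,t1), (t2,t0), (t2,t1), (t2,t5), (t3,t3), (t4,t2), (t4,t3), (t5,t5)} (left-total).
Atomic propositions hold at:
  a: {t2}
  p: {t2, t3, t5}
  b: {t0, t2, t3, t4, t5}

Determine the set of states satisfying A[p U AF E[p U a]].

{t2}

E[p U a]: least fixpoint, start Z0 = Sat(a) = {t2}, add states in Sat(p) with some successor in Z. Already a fixed point.
Sat(E[p U a]) = {t2}
AF E[p U a]: least fixpoint, start Z0 = {t2}, add states with every successor in Z. Already a fixed point.
Sat(AF E[p U a]) = {t2}
A[p U AF E[p U a]]: least fixpoint, start Z0 = Sat(AF E[p U a]) = {t2}, add states in Sat(p) with every successor in Z. Already a fixed point.
Sat(A[p U AF E[p U a]]) = {t2}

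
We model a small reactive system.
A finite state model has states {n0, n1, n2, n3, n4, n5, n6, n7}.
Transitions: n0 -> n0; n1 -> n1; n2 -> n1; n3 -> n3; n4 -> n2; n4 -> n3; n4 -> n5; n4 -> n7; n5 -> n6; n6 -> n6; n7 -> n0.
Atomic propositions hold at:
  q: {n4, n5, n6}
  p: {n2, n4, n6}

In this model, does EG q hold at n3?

EG q: greatest fixpoint, start Z0 = {n4, n5, n6}, keep only states in Sat with some successor in Z. Already a fixed point.
Sat(EG q) = {n4, n5, n6}
n3 ∉ Sat(EG q) = {n4, n5, n6}, so the formula does not hold at n3.

No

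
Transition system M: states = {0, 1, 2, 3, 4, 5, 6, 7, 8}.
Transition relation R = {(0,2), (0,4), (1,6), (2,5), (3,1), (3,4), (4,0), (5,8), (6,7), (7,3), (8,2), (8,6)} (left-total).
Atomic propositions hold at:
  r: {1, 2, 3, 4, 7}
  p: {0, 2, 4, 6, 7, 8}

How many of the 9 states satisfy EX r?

5

Sat(EX r) = {s : some successor in {1, 2, 3, 4, 7}} = {0, 3, 6, 7, 8}
|Sat(EX r)| = |{0, 3, 6, 7, 8}| = 5.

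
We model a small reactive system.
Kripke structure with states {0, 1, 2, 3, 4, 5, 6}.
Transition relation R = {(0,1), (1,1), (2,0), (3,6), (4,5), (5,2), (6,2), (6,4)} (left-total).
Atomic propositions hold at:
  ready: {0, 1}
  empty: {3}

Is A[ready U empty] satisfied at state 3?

A[ready U empty]: least fixpoint, start Z0 = Sat(empty) = {3}, add states in Sat(ready) with every successor in Z. Already a fixed point.
Sat(A[ready U empty]) = {3}
3 ∈ Sat(A[ready U empty]) = {3}, so the formula holds at 3.

Yes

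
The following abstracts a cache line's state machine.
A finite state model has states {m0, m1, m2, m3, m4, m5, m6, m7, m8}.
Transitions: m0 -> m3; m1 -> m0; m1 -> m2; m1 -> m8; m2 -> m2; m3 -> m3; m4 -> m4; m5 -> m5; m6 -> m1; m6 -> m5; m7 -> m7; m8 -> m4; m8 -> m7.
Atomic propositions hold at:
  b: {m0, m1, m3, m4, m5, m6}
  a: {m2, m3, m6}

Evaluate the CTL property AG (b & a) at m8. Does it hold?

Sat(b & a) = {m3, m6}
AG (b & a): greatest fixpoint, start Z0 = {m3, m6}, keep only states in Sat with every successor in Z. Z1 = {m3}; fixed.
Sat(AG (b & a)) = {m3}
m8 ∉ Sat(AG (b & a)) = {m3}, so the formula does not hold at m8.

No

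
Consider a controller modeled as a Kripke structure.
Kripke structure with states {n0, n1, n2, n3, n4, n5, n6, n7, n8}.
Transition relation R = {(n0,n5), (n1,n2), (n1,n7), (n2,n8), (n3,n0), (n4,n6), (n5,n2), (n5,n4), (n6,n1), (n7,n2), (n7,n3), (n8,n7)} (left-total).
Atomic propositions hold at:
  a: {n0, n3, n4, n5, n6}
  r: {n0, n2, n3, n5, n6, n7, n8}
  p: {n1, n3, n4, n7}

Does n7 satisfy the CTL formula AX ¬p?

No

Sat(¬p) = {n0, n2, n5, n6, n8}
Sat(AX ¬p) = {s : every successor in {n0, n2, n5, n6, n8}} = {n0, n2, n3, n4}
n7 ∉ Sat(AX ¬p) = {n0, n2, n3, n4}, so the formula does not hold at n7.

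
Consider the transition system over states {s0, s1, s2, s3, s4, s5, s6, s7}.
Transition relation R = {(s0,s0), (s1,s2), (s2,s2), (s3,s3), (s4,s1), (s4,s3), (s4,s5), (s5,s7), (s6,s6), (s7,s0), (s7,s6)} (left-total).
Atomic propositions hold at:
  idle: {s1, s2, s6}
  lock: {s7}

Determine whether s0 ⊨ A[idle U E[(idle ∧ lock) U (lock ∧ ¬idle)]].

No

Sat(idle ∧ lock) = ∅
Sat(¬idle) = {s0, s3, s4, s5, s7}
Sat(lock ∧ ¬idle) = {s7}
E[(idle ∧ lock) U (lock ∧ ¬idle)]: least fixpoint, start Z0 = Sat((lock ∧ ¬idle)) = {s7}, add states in Sat(idle ∧ lock) with some successor in Z. Already a fixed point.
Sat(E[(idle ∧ lock) U (lock ∧ ¬idle)]) = {s7}
A[idle U E[(idle ∧ lock) U (lock ∧ ¬idle)]]: least fixpoint, start Z0 = Sat(E[(idle ∧ lock) U (lock ∧ ¬idle)]) = {s7}, add states in Sat(idle) with every successor in Z. Already a fixed point.
Sat(A[idle U E[(idle ∧ lock) U (lock ∧ ¬idle)]]) = {s7}
s0 ∉ Sat(A[idle U E[(idle ∧ lock) U (lock ∧ ¬idle)]]) = {s7}, so the formula does not hold at s0.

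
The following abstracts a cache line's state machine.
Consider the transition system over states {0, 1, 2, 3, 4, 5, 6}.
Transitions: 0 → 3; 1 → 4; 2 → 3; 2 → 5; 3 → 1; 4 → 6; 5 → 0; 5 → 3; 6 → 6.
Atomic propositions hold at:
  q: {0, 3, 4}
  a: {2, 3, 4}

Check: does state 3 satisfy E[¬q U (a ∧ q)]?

Yes

Sat(¬q) = {1, 2, 5, 6}
Sat(a ∧ q) = {3, 4}
E[¬q U (a ∧ q)]: least fixpoint, start Z0 = Sat((a ∧ q)) = {3, 4}, add states in Sat(¬q) with some successor in Z. Z1 = {1, 2, 3, 4, 5}; fixed.
Sat(E[¬q U (a ∧ q)]) = {1, 2, 3, 4, 5}
3 ∈ Sat(E[¬q U (a ∧ q)]) = {1, 2, 3, 4, 5}, so the formula holds at 3.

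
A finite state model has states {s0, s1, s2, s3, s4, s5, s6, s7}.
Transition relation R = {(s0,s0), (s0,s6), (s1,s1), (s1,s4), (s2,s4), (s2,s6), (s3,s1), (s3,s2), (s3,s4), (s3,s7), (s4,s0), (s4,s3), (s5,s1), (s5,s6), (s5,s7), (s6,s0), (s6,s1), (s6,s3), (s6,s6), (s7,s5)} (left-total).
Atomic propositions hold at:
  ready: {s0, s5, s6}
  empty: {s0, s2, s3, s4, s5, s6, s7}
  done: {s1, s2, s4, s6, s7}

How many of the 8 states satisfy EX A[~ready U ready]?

7

Sat(~ready) = {s1, s2, s3, s4, s7}
A[~ready U ready]: least fixpoint, start Z0 = Sat(ready) = {s0, s5, s6}, add states in Sat(~ready) with every successor in Z. Z1 = {s0, s5, s6, s7}; fixed.
Sat(A[~ready U ready]) = {s0, s5, s6, s7}
Sat(EX A[~ready U ready]) = {s : some successor in {s0, s5, s6, s7}} = {s0, s2, s3, s4, s5, s6, s7}
|Sat(EX A[~ready U ready])| = |{s0, s2, s3, s4, s5, s6, s7}| = 7.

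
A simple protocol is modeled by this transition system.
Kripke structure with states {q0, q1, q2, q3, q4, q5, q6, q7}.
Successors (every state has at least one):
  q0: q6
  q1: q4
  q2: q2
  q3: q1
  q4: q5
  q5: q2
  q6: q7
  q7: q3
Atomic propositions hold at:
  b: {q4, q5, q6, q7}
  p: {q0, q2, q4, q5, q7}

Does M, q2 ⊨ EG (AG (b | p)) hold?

Yes

Sat(b | p) = {q0, q2, q4, q5, q6, q7}
AG (b | p): greatest fixpoint, start Z0 = {q0, q2, q4, q5, q6, q7}, keep only states in Sat with every successor in Z. Z1 = {q0, q2, q4, q5, q6}; Z2 = {q0, q2, q4, q5}; Z3 = {q2, q4, q5}; fixed.
Sat(AG (b | p)) = {q2, q4, q5}
EG (AG (b | p)): greatest fixpoint, start Z0 = {q2, q4, q5}, keep only states in Sat with some successor in Z. Already a fixed point.
Sat(EG (AG (b | p))) = {q2, q4, q5}
q2 ∈ Sat(EG (AG (b | p))) = {q2, q4, q5}, so the formula holds at q2.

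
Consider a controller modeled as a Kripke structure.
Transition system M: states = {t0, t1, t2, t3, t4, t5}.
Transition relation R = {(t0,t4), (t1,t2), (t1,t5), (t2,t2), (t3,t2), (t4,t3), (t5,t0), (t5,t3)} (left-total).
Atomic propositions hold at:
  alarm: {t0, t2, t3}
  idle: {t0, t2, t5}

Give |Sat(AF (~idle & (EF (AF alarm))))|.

5

Sat(~idle) = {t1, t3, t4}
AF alarm: least fixpoint, start Z0 = {t0, t2, t3}, add states with every successor in Z. Z1 = {t0, t2, t3, t4, t5}; Z2 = {t0, t1, t2, t3, t4, t5}; fixed.
Sat(AF alarm) = {t0, t1, t2, t3, t4, t5}
EF (AF alarm): least fixpoint, start Z0 = {t0, t1, t2, t3, t4, t5}, add states with some successor in Z. Already a fixed point.
Sat(EF (AF alarm)) = {t0, t1, t2, t3, t4, t5}
Sat(~idle & (EF (AF alarm))) = {t1, t3, t4}
AF (~idle & (EF (AF alarm))): least fixpoint, start Z0 = {t1, t3, t4}, add states with every successor in Z. Z1 = {t0, t1, t3, t4}; Z2 = {t0, t1, t3, t4, t5}; fixed.
Sat(AF (~idle & (EF (AF alarm)))) = {t0, t1, t3, t4, t5}
|Sat(AF (~idle & (EF (AF alarm))))| = |{t0, t1, t3, t4, t5}| = 5.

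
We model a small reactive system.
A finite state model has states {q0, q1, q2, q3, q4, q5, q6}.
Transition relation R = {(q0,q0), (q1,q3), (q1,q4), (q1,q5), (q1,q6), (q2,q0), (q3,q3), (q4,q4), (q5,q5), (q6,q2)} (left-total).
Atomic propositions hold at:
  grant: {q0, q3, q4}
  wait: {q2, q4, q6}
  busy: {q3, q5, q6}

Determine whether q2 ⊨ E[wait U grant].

E[wait U grant]: least fixpoint, start Z0 = Sat(grant) = {q0, q3, q4}, add states in Sat(wait) with some successor in Z. Z1 = {q0, q2, q3, q4}; Z2 = {q0, q2, q3, q4, q6}; fixed.
Sat(E[wait U grant]) = {q0, q2, q3, q4, q6}
q2 ∈ Sat(E[wait U grant]) = {q0, q2, q3, q4, q6}, so the formula holds at q2.

Yes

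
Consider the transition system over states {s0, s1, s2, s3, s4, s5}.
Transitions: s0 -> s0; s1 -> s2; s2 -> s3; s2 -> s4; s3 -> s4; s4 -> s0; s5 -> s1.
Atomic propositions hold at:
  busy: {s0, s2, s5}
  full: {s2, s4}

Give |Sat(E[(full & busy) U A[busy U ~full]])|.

5

Sat(full & busy) = {s2}
Sat(~full) = {s0, s1, s3, s5}
A[busy U ~full]: least fixpoint, start Z0 = Sat(~full) = {s0, s1, s3, s5}, add states in Sat(busy) with every successor in Z. Already a fixed point.
Sat(A[busy U ~full]) = {s0, s1, s3, s5}
E[(full & busy) U A[busy U ~full]]: least fixpoint, start Z0 = Sat(A[busy U ~full]) = {s0, s1, s3, s5}, add states in Sat(full & busy) with some successor in Z. Z1 = {s0, s1, s2, s3, s5}; fixed.
Sat(E[(full & busy) U A[busy U ~full]]) = {s0, s1, s2, s3, s5}
|Sat(E[(full & busy) U A[busy U ~full]])| = |{s0, s1, s2, s3, s5}| = 5.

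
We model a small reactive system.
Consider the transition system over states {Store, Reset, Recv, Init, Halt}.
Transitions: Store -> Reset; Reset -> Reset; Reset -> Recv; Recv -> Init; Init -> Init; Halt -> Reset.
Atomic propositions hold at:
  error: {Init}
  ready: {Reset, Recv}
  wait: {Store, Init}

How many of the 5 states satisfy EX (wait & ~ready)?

2

Sat(~ready) = {Store, Init, Halt}
Sat(wait & ~ready) = {Store, Init}
Sat(EX (wait & ~ready)) = {s : some successor in {Store, Init}} = {Recv, Init}
|Sat(EX (wait & ~ready))| = |{Recv, Init}| = 2.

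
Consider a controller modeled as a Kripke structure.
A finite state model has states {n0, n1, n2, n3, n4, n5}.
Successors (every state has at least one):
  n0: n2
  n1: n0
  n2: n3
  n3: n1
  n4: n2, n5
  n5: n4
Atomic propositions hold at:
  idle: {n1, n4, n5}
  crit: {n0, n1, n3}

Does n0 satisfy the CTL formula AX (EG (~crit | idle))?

Sat(~crit) = {n2, n4, n5}
Sat(~crit | idle) = {n1, n2, n4, n5}
EG (~crit | idle): greatest fixpoint, start Z0 = {n1, n2, n4, n5}, keep only states in Sat with some successor in Z. Z1 = {n4, n5}; fixed.
Sat(EG (~crit | idle)) = {n4, n5}
Sat(AX (EG (~crit | idle))) = {s : every successor in {n4, n5}} = {n5}
n0 ∉ Sat(AX (EG (~crit | idle))) = {n5}, so the formula does not hold at n0.

No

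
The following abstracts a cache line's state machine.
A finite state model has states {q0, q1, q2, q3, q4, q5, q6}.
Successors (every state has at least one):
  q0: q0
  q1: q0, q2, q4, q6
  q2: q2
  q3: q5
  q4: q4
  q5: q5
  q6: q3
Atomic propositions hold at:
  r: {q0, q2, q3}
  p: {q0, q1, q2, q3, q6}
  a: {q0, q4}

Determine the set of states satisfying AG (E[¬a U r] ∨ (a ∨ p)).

{q0, q2, q4}

Sat(¬a) = {q1, q2, q3, q5, q6}
E[¬a U r]: least fixpoint, start Z0 = Sat(r) = {q0, q2, q3}, add states in Sat(¬a) with some successor in Z. Z1 = {q0, q1, q2, q3, q6}; fixed.
Sat(E[¬a U r]) = {q0, q1, q2, q3, q6}
Sat(a ∨ p) = {q0, q1, q2, q3, q4, q6}
Sat(E[¬a U r] ∨ (a ∨ p)) = {q0, q1, q2, q3, q4, q6}
AG (E[¬a U r] ∨ (a ∨ p)): greatest fixpoint, start Z0 = {q0, q1, q2, q3, q4, q6}, keep only states in Sat with every successor in Z. Z1 = {q0, q1, q2, q4, q6}; Z2 = {q0, q1, q2, q4}; Z3 = {q0, q2, q4}; fixed.
Sat(AG (E[¬a U r] ∨ (a ∨ p))) = {q0, q2, q4}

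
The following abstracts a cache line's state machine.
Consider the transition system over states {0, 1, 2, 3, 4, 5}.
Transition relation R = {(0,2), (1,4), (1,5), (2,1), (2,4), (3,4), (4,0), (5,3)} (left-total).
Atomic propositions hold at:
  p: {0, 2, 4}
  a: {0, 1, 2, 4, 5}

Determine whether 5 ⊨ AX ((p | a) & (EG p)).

No

Sat(p | a) = {0, 1, 2, 4, 5}
EG p: greatest fixpoint, start Z0 = {0, 2, 4}, keep only states in Sat with some successor in Z. Already a fixed point.
Sat(EG p) = {0, 2, 4}
Sat((p | a) & (EG p)) = {0, 2, 4}
Sat(AX ((p | a) & (EG p))) = {s : every successor in {0, 2, 4}} = {0, 3, 4}
5 ∉ Sat(AX ((p | a) & (EG p))) = {0, 3, 4}, so the formula does not hold at 5.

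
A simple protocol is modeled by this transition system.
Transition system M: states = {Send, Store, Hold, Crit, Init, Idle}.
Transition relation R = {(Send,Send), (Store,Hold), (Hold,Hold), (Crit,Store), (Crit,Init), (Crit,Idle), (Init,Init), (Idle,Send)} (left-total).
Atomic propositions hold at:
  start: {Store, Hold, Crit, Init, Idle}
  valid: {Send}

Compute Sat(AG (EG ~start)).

{Send}

Sat(~start) = {Send}
EG ~start: greatest fixpoint, start Z0 = {Send}, keep only states in Sat with some successor in Z. Already a fixed point.
Sat(EG ~start) = {Send}
AG (EG ~start): greatest fixpoint, start Z0 = {Send}, keep only states in Sat with every successor in Z. Already a fixed point.
Sat(AG (EG ~start)) = {Send}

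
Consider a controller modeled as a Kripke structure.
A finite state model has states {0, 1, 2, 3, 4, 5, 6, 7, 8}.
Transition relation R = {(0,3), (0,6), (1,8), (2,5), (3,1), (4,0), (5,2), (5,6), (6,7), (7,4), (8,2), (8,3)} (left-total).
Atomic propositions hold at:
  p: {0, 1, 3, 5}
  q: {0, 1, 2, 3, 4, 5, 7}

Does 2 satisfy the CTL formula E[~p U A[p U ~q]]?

No

Sat(~p) = {2, 4, 6, 7, 8}
Sat(~q) = {6, 8}
A[p U ~q]: least fixpoint, start Z0 = Sat(~q) = {6, 8}, add states in Sat(p) with every successor in Z. Z1 = {1, 6, 8}; Z2 = {1, 3, 6, 8}; Z3 = {0, 1, 3, 6, 8}; fixed.
Sat(A[p U ~q]) = {0, 1, 3, 6, 8}
E[~p U A[p U ~q]]: least fixpoint, start Z0 = Sat(A[p U ~q]) = {0, 1, 3, 6, 8}, add states in Sat(~p) with some successor in Z. Z1 = {0, 1, 3, 4, 6, 8}; Z2 = {0, 1, 3, 4, 6, 7, 8}; fixed.
Sat(E[~p U A[p U ~q]]) = {0, 1, 3, 4, 6, 7, 8}
2 ∉ Sat(E[~p U A[p U ~q]]) = {0, 1, 3, 4, 6, 7, 8}, so the formula does not hold at 2.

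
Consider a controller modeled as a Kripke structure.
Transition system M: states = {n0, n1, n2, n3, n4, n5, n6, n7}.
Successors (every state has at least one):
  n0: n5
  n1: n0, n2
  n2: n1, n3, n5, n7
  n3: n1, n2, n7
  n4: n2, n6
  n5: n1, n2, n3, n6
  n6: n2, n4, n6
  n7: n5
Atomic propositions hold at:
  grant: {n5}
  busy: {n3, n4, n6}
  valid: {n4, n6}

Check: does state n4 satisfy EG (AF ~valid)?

Sat(~valid) = {n0, n1, n2, n3, n5, n7}
AF ~valid: least fixpoint, start Z0 = {n0, n1, n2, n3, n5, n7}, add states with every successor in Z. Already a fixed point.
Sat(AF ~valid) = {n0, n1, n2, n3, n5, n7}
EG (AF ~valid): greatest fixpoint, start Z0 = {n0, n1, n2, n3, n5, n7}, keep only states in Sat with some successor in Z. Already a fixed point.
Sat(EG (AF ~valid)) = {n0, n1, n2, n3, n5, n7}
n4 ∉ Sat(EG (AF ~valid)) = {n0, n1, n2, n3, n5, n7}, so the formula does not hold at n4.

No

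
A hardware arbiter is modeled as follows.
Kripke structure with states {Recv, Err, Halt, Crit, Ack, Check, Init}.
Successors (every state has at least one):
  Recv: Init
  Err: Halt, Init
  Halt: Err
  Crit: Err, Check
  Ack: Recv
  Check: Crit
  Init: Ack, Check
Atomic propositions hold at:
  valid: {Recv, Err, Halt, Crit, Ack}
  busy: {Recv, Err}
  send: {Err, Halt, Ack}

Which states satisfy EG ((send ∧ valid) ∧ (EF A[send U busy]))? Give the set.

{Err, Halt}

Sat(send ∧ valid) = {Err, Halt, Ack}
A[send U busy]: least fixpoint, start Z0 = Sat(busy) = {Recv, Err}, add states in Sat(send) with every successor in Z. Z1 = {Recv, Err, Halt, Ack}; fixed.
Sat(A[send U busy]) = {Recv, Err, Halt, Ack}
EF A[send U busy]: least fixpoint, start Z0 = {Recv, Err, Halt, Ack}, add states with some successor in Z. Z1 = {Recv, Err, Halt, Crit, Ack, Init}; Z2 = {Recv, Err, Halt, Crit, Ack, Check, Init}; fixed.
Sat(EF A[send U busy]) = {Recv, Err, Halt, Crit, Ack, Check, Init}
Sat((send ∧ valid) ∧ (EF A[send U busy])) = {Err, Halt, Ack}
EG ((send ∧ valid) ∧ (EF A[send U busy])): greatest fixpoint, start Z0 = {Err, Halt, Ack}, keep only states in Sat with some successor in Z. Z1 = {Err, Halt}; fixed.
Sat(EG ((send ∧ valid) ∧ (EF A[send U busy]))) = {Err, Halt}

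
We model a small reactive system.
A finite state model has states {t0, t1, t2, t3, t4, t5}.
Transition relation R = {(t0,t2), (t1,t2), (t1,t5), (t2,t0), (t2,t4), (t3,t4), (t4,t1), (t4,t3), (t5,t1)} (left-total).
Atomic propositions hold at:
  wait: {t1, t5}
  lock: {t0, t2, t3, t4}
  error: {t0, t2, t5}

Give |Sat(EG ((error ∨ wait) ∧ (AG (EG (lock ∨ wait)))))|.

Sat(error ∨ wait) = {t0, t1, t2, t5}
Sat(lock ∨ wait) = {t0, t1, t2, t3, t4, t5}
EG (lock ∨ wait): greatest fixpoint, start Z0 = {t0, t1, t2, t3, t4, t5}, keep only states in Sat with some successor in Z. Already a fixed point.
Sat(EG (lock ∨ wait)) = {t0, t1, t2, t3, t4, t5}
AG (EG (lock ∨ wait)): greatest fixpoint, start Z0 = {t0, t1, t2, t3, t4, t5}, keep only states in Sat with every successor in Z. Already a fixed point.
Sat(AG (EG (lock ∨ wait))) = {t0, t1, t2, t3, t4, t5}
Sat((error ∨ wait) ∧ (AG (EG (lock ∨ wait)))) = {t0, t1, t2, t5}
EG ((error ∨ wait) ∧ (AG (EG (lock ∨ wait)))): greatest fixpoint, start Z0 = {t0, t1, t2, t5}, keep only states in Sat with some successor in Z. Already a fixed point.
Sat(EG ((error ∨ wait) ∧ (AG (EG (lock ∨ wait))))) = {t0, t1, t2, t5}
|Sat(EG ((error ∨ wait) ∧ (AG (EG (lock ∨ wait)))))| = |{t0, t1, t2, t5}| = 4.

4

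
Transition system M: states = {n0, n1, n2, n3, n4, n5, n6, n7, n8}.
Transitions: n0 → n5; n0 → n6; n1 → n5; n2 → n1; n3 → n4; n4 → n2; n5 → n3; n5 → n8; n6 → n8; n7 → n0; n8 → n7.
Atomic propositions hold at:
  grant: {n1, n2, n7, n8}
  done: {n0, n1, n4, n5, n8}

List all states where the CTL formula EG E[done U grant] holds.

{n0, n1, n2, n4, n5, n7, n8}

E[done U grant]: least fixpoint, start Z0 = Sat(grant) = {n1, n2, n7, n8}, add states in Sat(done) with some successor in Z. Z1 = {n1, n2, n4, n5, n7, n8}; Z2 = {n0, n1, n2, n4, n5, n7, n8}; fixed.
Sat(E[done U grant]) = {n0, n1, n2, n4, n5, n7, n8}
EG E[done U grant]: greatest fixpoint, start Z0 = {n0, n1, n2, n4, n5, n7, n8}, keep only states in Sat with some successor in Z. Already a fixed point.
Sat(EG E[done U grant]) = {n0, n1, n2, n4, n5, n7, n8}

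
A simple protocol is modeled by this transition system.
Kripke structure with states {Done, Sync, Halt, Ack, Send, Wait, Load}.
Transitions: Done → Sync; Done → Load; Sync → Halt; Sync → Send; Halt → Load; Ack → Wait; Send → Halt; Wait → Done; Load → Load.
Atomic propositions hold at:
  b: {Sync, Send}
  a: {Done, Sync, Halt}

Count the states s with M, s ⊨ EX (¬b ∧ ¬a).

4

Sat(¬b) = {Done, Halt, Ack, Wait, Load}
Sat(¬a) = {Ack, Send, Wait, Load}
Sat(¬b ∧ ¬a) = {Ack, Wait, Load}
Sat(EX (¬b ∧ ¬a)) = {s : some successor in {Ack, Wait, Load}} = {Done, Halt, Ack, Load}
|Sat(EX (¬b ∧ ¬a))| = |{Done, Halt, Ack, Load}| = 4.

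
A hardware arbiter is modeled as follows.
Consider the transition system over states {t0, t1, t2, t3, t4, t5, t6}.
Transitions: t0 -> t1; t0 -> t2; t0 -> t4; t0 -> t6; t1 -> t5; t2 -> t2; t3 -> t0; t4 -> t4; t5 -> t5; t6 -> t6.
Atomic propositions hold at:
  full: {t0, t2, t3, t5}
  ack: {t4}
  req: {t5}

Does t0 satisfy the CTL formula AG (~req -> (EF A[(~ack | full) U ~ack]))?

No

Sat(~req) = {t0, t1, t2, t3, t4, t6}
Sat(~ack) = {t0, t1, t2, t3, t5, t6}
Sat(~ack | full) = {t0, t1, t2, t3, t5, t6}
A[(~ack | full) U ~ack]: least fixpoint, start Z0 = Sat(~ack) = {t0, t1, t2, t3, t5, t6}, add states in Sat(~ack | full) with every successor in Z. Already a fixed point.
Sat(A[(~ack | full) U ~ack]) = {t0, t1, t2, t3, t5, t6}
EF A[(~ack | full) U ~ack]: least fixpoint, start Z0 = {t0, t1, t2, t3, t5, t6}, add states with some successor in Z. Already a fixed point.
Sat(EF A[(~ack | full) U ~ack]) = {t0, t1, t2, t3, t5, t6}
Sat(~req -> (EF A[(~ack | full) U ~ack])) = {t0, t1, t2, t3, t5, t6}
AG (~req -> (EF A[(~ack | full) U ~ack])): greatest fixpoint, start Z0 = {t0, t1, t2, t3, t5, t6}, keep only states in Sat with every successor in Z. Z1 = {t1, t2, t3, t5, t6}; Z2 = {t1, t2, t5, t6}; fixed.
Sat(AG (~req -> (EF A[(~ack | full) U ~ack]))) = {t1, t2, t5, t6}
t0 ∉ Sat(AG (~req -> (EF A[(~ack | full) U ~ack]))) = {t1, t2, t5, t6}, so the formula does not hold at t0.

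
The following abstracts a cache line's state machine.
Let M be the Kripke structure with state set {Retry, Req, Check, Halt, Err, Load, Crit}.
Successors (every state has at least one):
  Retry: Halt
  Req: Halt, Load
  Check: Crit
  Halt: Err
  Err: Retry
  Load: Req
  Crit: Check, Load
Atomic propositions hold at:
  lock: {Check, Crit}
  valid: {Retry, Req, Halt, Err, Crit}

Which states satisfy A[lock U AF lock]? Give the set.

AF lock: least fixpoint, start Z0 = {Check, Crit}, add states with every successor in Z. Already a fixed point.
Sat(AF lock) = {Check, Crit}
A[lock U AF lock]: least fixpoint, start Z0 = Sat(AF lock) = {Check, Crit}, add states in Sat(lock) with every successor in Z. Already a fixed point.
Sat(A[lock U AF lock]) = {Check, Crit}

{Check, Crit}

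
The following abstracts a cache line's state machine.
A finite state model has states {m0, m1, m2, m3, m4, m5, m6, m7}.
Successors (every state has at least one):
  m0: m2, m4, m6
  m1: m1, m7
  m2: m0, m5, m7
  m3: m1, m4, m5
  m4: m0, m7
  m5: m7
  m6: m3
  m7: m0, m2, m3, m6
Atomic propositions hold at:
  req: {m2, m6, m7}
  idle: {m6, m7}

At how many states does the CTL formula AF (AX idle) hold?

1

Sat(AX idle) = {s : every successor in {m6, m7}} = {m5}
AF (AX idle): least fixpoint, start Z0 = {m5}, add states with every successor in Z. Already a fixed point.
Sat(AF (AX idle)) = {m5}
|Sat(AF (AX idle))| = |{m5}| = 1.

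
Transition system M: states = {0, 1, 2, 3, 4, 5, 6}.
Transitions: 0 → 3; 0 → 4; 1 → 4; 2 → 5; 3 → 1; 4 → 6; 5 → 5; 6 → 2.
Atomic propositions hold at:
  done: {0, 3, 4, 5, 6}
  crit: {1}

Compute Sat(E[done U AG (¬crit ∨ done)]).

{0, 2, 4, 5, 6}

Sat(¬crit) = {0, 2, 3, 4, 5, 6}
Sat(¬crit ∨ done) = {0, 2, 3, 4, 5, 6}
AG (¬crit ∨ done): greatest fixpoint, start Z0 = {0, 2, 3, 4, 5, 6}, keep only states in Sat with every successor in Z. Z1 = {0, 2, 4, 5, 6}; Z2 = {2, 4, 5, 6}; fixed.
Sat(AG (¬crit ∨ done)) = {2, 4, 5, 6}
E[done U AG (¬crit ∨ done)]: least fixpoint, start Z0 = Sat(AG (¬crit ∨ done)) = {2, 4, 5, 6}, add states in Sat(done) with some successor in Z. Z1 = {0, 2, 4, 5, 6}; fixed.
Sat(E[done U AG (¬crit ∨ done)]) = {0, 2, 4, 5, 6}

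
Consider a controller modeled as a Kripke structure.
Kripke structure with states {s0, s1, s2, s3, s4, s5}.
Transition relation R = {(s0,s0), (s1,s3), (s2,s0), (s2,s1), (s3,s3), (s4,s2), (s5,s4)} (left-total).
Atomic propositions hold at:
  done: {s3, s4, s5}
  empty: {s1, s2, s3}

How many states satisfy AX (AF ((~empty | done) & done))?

Sat(~empty) = {s0, s4, s5}
Sat(~empty | done) = {s0, s3, s4, s5}
Sat((~empty | done) & done) = {s3, s4, s5}
AF ((~empty | done) & done): least fixpoint, start Z0 = {s3, s4, s5}, add states with every successor in Z. Z1 = {s1, s3, s4, s5}; fixed.
Sat(AF ((~empty | done) & done)) = {s1, s3, s4, s5}
Sat(AX (AF ((~empty | done) & done))) = {s : every successor in {s1, s3, s4, s5}} = {s1, s3, s5}
|Sat(AX (AF ((~empty | done) & done)))| = |{s1, s3, s5}| = 3.

3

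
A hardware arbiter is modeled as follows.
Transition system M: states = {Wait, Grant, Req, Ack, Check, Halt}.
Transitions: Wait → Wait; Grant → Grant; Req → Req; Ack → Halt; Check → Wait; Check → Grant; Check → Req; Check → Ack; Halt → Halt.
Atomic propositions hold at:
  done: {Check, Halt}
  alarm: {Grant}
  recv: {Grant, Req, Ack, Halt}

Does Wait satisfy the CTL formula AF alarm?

No

AF alarm: least fixpoint, start Z0 = {Grant}, add states with every successor in Z. Already a fixed point.
Sat(AF alarm) = {Grant}
Wait ∉ Sat(AF alarm) = {Grant}, so the formula does not hold at Wait.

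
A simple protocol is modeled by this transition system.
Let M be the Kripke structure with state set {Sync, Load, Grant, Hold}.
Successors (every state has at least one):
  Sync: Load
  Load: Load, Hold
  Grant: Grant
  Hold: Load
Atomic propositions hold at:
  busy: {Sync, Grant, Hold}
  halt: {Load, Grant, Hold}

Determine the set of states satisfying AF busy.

{Sync, Grant, Hold}

AF busy: least fixpoint, start Z0 = {Sync, Grant, Hold}, add states with every successor in Z. Already a fixed point.
Sat(AF busy) = {Sync, Grant, Hold}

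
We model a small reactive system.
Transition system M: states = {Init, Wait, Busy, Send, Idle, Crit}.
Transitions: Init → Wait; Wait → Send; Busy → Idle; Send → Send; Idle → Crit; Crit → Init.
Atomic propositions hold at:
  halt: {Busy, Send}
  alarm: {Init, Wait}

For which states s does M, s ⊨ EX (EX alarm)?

{Idle, Crit}

Sat(EX alarm) = {s : some successor in {Init, Wait}} = {Init, Crit}
Sat(EX (EX alarm)) = {s : some successor in {Init, Crit}} = {Idle, Crit}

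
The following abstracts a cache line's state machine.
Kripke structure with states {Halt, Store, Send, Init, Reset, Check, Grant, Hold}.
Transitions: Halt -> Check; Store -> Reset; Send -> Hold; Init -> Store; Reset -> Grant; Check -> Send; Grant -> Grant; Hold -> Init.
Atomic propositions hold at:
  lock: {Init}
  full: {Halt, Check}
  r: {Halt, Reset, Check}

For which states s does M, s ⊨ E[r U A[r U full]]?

{Halt, Check}

A[r U full]: least fixpoint, start Z0 = Sat(full) = {Halt, Check}, add states in Sat(r) with every successor in Z. Already a fixed point.
Sat(A[r U full]) = {Halt, Check}
E[r U A[r U full]]: least fixpoint, start Z0 = Sat(A[r U full]) = {Halt, Check}, add states in Sat(r) with some successor in Z. Already a fixed point.
Sat(E[r U A[r U full]]) = {Halt, Check}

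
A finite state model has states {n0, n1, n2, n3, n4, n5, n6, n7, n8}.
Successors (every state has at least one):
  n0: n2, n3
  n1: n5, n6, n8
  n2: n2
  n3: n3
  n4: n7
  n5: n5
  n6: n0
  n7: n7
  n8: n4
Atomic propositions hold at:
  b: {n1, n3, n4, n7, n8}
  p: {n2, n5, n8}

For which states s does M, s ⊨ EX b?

Sat(EX b) = {s : some successor in {n1, n3, n4, n7, n8}} = {n0, n1, n3, n4, n7, n8}

{n0, n1, n3, n4, n7, n8}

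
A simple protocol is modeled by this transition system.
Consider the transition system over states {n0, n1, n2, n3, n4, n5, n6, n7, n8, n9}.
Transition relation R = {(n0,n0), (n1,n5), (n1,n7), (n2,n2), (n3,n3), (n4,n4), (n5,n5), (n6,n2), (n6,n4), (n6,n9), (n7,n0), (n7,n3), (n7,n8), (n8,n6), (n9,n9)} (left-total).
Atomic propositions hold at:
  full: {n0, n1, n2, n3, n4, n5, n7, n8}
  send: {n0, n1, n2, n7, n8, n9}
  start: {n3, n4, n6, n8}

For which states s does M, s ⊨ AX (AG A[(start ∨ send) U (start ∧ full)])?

{n3, n4}

Sat(start ∨ send) = {n0, n1, n2, n3, n4, n6, n7, n8, n9}
Sat(start ∧ full) = {n3, n4, n8}
A[(start ∨ send) U (start ∧ full)]: least fixpoint, start Z0 = Sat((start ∧ full)) = {n3, n4, n8}, add states in Sat(start ∨ send) with every successor in Z. Already a fixed point.
Sat(A[(start ∨ send) U (start ∧ full)]) = {n3, n4, n8}
AG A[(start ∨ send) U (start ∧ full)]: greatest fixpoint, start Z0 = {n3, n4, n8}, keep only states in Sat with every successor in Z. Z1 = {n3, n4}; fixed.
Sat(AG A[(start ∨ send) U (start ∧ full)]) = {n3, n4}
Sat(AX (AG A[(start ∨ send) U (start ∧ full)])) = {s : every successor in {n3, n4}} = {n3, n4}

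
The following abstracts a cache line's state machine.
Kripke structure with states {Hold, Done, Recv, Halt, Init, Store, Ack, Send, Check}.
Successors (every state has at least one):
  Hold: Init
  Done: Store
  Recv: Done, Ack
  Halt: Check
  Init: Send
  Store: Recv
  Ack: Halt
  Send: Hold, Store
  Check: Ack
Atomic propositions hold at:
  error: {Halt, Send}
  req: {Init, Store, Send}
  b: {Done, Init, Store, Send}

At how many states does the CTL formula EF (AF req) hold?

6

AF req: least fixpoint, start Z0 = {Init, Store, Send}, add states with every successor in Z. Z1 = {Hold, Done, Init, Store, Send}; fixed.
Sat(AF req) = {Hold, Done, Init, Store, Send}
EF (AF req): least fixpoint, start Z0 = {Hold, Done, Init, Store, Send}, add states with some successor in Z. Z1 = {Hold, Done, Recv, Init, Store, Send}; fixed.
Sat(EF (AF req)) = {Hold, Done, Recv, Init, Store, Send}
|Sat(EF (AF req))| = |{Hold, Done, Recv, Init, Store, Send}| = 6.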